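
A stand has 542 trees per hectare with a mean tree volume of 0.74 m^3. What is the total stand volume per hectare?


V_stand = 542 * 0.74 = 401.08 ≈ 401.1 m^3/ha

401.1 m^3/ha


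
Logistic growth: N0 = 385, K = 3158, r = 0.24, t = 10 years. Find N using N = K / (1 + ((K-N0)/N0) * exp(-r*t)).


(K - N0)/N0 = (3158 - 385)/385 = 2773/385 = 7.20260
r*t = 0.24 * 10 = 2.4; exp(-2.4) = 0.0907180
7.20260 * 0.0907180 = 0.653405
1 + 0.653405 = 1.65341
N = 3158 / 1.65341 = 1909.99 ≈ 1910

1910


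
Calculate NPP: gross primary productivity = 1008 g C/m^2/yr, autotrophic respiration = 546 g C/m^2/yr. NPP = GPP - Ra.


NPP = GPP - Ra = 1008 - 546 = 462 g C/m^2/yr

462 g C/m^2/yr


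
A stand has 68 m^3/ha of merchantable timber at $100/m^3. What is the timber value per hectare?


Value = 68 * 100 = $6800/ha

$6800/ha


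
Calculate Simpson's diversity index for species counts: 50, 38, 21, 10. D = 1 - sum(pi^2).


Total N = 50 + 38 + 21 + 10 = 119
Per-species terms:
  p = 50/119 = 0.420168; p^2 = 0.420168^2 = 0.176541
  p = 38/119 = 0.319328; p^2 = 0.319328^2 = 0.101970
  p = 21/119 = 0.176471; p^2 = 0.176471^2 = 0.031142
  p = 10/119 = 0.084034; p^2 = 0.084034^2 = 0.007062
sum(p^2) = 0.176541 + 0.101970 + 0.031142 + 0.007062 = 0.316715
D = 1 - 0.316715 = 0.683285 ≈ 0.6833

0.6833


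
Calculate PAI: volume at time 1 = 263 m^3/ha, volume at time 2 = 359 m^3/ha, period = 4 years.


PAI = (V2 - V1) / period = (359 - 263) / 4 = 96 / 4 = 24.00 m^3/ha/yr

24.00 m^3/ha/yr


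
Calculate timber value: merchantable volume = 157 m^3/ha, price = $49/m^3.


Value = 157 * 49 = $7693/ha

$7693/ha


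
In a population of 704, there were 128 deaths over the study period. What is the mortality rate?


Mortality rate = 128 / 704 = 0.181818 ≈ 0.1818

0.1818


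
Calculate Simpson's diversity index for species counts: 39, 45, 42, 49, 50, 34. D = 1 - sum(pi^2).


Total N = 39 + 45 + 42 + 49 + 50 + 34 = 259
Per-species terms:
  p = 39/259 = 0.150579; p^2 = 0.150579^2 = 0.022674
  p = 45/259 = 0.173745; p^2 = 0.173745^2 = 0.030187
  p = 42/259 = 0.162162; p^2 = 0.162162^2 = 0.026297
  p = 49/259 = 0.189189; p^2 = 0.189189^2 = 0.035792
  p = 50/259 = 0.193050; p^2 = 0.193050^2 = 0.037268
  p = 34/259 = 0.131274; p^2 = 0.131274^2 = 0.017233
sum(p^2) = 0.022674 + 0.030187 + 0.026297 + 0.035792 + 0.037268 + 0.017233 = 0.169451
D = 1 - 0.169451 = 0.830549 ≈ 0.8305

0.8305


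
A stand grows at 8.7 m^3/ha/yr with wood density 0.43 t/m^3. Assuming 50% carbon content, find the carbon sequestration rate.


C = 8.7 * 0.43 * 0.5 = 1.8705 ≈ 1.87 t C/ha/yr

1.87 t C/ha/yr


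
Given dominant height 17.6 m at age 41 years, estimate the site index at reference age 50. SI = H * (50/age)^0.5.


50/41 = 1.21951
(1.21951)^0.5 = 1.10431
SI = 17.6 * 1.10431 = 19.4359 ≈ 19.4 m

19.4 m


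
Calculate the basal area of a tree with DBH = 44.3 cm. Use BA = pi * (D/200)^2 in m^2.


D/200 = 44.3/200 = 0.2215 m
(D/200)^2 = 0.2215^2 = 0.04906225
BA = 3.141593 * 0.04906225 = 0.154134 ≈ 0.1541 m^2

0.1541 m^2


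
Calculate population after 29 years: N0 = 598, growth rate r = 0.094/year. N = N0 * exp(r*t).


r*t = 0.094 * 29 = 2.726
exp(2.726) = 15.2717
N = 598 * 15.2717 = 9132.48 ≈ 9132

9132


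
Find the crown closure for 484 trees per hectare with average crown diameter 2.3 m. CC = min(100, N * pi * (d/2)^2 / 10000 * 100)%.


(d/2)^2 = (2.3/2)^2 = 1.15^2 = 1.3225
Crown area = 3.141593 * 1.3225 = 4.15476 m^2
N * area / 10000 * 100 = 484 * 4.15476 / 10000 * 100 = 20.1090
CC = min(100, 20.1090) = 20.1090 ≈ 20.1%

20.1%


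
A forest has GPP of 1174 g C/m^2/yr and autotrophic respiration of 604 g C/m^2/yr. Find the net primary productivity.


NPP = GPP - Ra = 1174 - 604 = 570 g C/m^2/yr

570 g C/m^2/yr


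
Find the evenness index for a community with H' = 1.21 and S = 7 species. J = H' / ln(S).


ln(7) = 1.94591
J = H' / ln(S) = 1.21 / 1.94591 = 0.621817 ≈ 0.6218

0.6218


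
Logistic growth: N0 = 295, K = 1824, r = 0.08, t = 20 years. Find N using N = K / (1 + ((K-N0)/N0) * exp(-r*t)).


(K - N0)/N0 = (1824 - 295)/295 = 1529/295 = 5.18305
r*t = 0.08 * 20 = 1.6; exp(-1.6) = 0.201897
5.18305 * 0.201897 = 1.04644
1 + 1.04644 = 2.04644
N = 1824 / 2.04644 = 891.304 ≈ 891

891


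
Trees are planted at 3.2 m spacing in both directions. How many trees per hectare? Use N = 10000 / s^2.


N = 10000 / 3.2^2 = 10000 / 10.24 = 976.563 ≈ 977 trees/ha

977 trees/ha


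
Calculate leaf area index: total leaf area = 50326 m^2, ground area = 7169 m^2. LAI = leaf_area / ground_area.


LAI = 50326 / 7169 = 7.0199 ≈ 7.02

7.02


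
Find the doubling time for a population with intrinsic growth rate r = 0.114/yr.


td = ln(2) / 0.114 = 0.693147 / 0.114 = 6.08024 ≈ 6.1 years

6.1 years


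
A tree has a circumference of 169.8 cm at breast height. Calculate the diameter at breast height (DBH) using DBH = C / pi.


DBH = C / pi = 169.8 / 3.141593 = 54.0490 ≈ 54.05 cm

54.05 cm


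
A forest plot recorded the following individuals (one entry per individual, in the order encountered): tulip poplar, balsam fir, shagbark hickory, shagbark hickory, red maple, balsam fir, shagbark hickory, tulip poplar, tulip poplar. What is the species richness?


Total individuals logged = 9
Distinct species (count of individuals): tulip poplar (3), balsam fir (2), shagbark hickory (3), red maple (1)
Species richness = number of distinct species = 4

4


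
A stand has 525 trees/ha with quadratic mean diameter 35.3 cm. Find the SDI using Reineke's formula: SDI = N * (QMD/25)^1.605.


QMD/25 = 35.3/25 = 1.412
(1.412)^1.605 = exp(1.605 * ln(1.412)) = exp(1.605 * 0.345007) = exp(0.553736) = 1.73974
SDI = 525 * 1.73974 = 913.364 ≈ 913

913


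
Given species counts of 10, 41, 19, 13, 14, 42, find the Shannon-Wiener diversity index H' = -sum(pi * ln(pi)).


Total N = 10 + 41 + 19 + 13 + 14 + 42 = 139
Per-species terms:
  p = 10/139 = 0.071942; ln(p) = -2.631895; p*ln(p) = 0.071942 * (-2.631895) = -0.189344
  p = 41/139 = 0.294964; ln(p) = -1.220902; p*ln(p) = 0.294964 * (-1.220902) = -0.360122
  p = 19/139 = 0.136691; ln(p) = -1.990032; p*ln(p) = 0.136691 * (-1.990032) = -0.272019
  p = 13/139 = 0.093525; ln(p) = -2.369526; p*ln(p) = 0.093525 * (-2.369526) = -0.221610
  p = 14/139 = 0.100719; ln(p) = -2.295421; p*ln(p) = 0.100719 * (-2.295421) = -0.231193
  p = 42/139 = 0.302158; ln(p) = -1.196805; p*ln(p) = 0.302158 * (-1.196805) = -0.361624
sum(p*ln(p)) = (-0.189344) + (-0.360122) + (-0.272019) + (-0.221610) + (-0.231193) + (-0.361624) = -1.635912
H' = -(-1.635912) = 1.635912 ≈ 1.6359

1.6359


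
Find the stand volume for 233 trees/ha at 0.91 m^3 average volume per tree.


V_stand = 233 * 0.91 = 212.03 ≈ 212.0 m^3/ha

212.0 m^3/ha


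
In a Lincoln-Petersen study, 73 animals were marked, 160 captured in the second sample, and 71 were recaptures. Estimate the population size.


N = M * C / R = 73 * 160 / 71 = 11680 / 71 = 164.51 ≈ 165

165 individuals


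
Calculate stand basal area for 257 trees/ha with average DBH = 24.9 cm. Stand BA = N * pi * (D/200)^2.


(D/200)^2 = (24.9/200)^2 = 0.1245^2 = 0.01550025
Individual BA = 3.141593 * 0.01550025 = 0.0486955 m^2
Stand BA = 257 * 0.0486955 = 12.5147 ≈ 12.51 m^2/ha

12.51 m^2/ha


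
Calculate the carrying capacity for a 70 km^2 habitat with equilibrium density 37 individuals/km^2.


K = 37 * 70 = 2590 individuals

2590 individuals


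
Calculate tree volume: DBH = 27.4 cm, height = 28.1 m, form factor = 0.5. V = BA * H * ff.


(D/200)^2 = (27.4/200)^2 = 0.137^2 = 0.018769
BA = 3.141593 * 0.018769 = 0.0589646 m^2
V = 0.0589646 * 28.1 * 0.5 = 0.828453 ≈ 0.828 m^3

0.828 m^3


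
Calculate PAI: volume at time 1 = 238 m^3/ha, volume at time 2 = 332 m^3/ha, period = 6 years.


PAI = (V2 - V1) / period = (332 - 238) / 6 = 94 / 6 = 15.6667 ≈ 15.67 m^3/ha/yr

15.67 m^3/ha/yr


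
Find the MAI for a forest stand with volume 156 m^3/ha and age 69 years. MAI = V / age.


MAI = 156 / 69 = 2.2609 ≈ 2.26 m^3/ha/yr

2.26 m^3/ha/yr


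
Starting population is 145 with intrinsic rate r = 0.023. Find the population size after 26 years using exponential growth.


r*t = 0.023 * 26 = 0.598
exp(0.598) = 1.81848
N = 145 * 1.81848 = 263.680 ≈ 264

264


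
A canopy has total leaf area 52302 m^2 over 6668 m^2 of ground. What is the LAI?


LAI = 52302 / 6668 = 7.8437 ≈ 7.84

7.84


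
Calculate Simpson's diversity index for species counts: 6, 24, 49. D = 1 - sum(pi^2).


Total N = 6 + 24 + 49 = 79
Per-species terms:
  p = 6/79 = 0.075949; p^2 = 0.075949^2 = 0.005768
  p = 24/79 = 0.303797; p^2 = 0.303797^2 = 0.092293
  p = 49/79 = 0.620253; p^2 = 0.620253^2 = 0.384714
sum(p^2) = 0.005768 + 0.092293 + 0.384714 = 0.482775
D = 1 - 0.482775 = 0.517225 ≈ 0.5172

0.5172


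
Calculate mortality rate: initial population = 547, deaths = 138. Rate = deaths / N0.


Mortality rate = 138 / 547 = 0.252285 ≈ 0.2523

0.2523


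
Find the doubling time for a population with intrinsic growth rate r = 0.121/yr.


td = ln(2) / 0.121 = 0.693147 / 0.121 = 5.72849 ≈ 5.7 years

5.7 years


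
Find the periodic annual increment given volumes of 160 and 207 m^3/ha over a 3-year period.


PAI = (V2 - V1) / period = (207 - 160) / 3 = 47 / 3 = 15.6667 ≈ 15.67 m^3/ha/yr

15.67 m^3/ha/yr


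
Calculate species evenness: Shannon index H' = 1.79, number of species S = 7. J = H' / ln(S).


ln(7) = 1.94591
J = H' / ln(S) = 1.79 / 1.94591 = 0.919878 ≈ 0.9199

0.9199


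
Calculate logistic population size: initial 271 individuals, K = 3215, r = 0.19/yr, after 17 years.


(K - N0)/N0 = (3215 - 271)/271 = 2944/271 = 10.8635
r*t = 0.19 * 17 = 3.23; exp(-3.23) = 0.0395575
10.8635 * 0.0395575 = 0.429733
1 + 0.429733 = 1.42973
N = 3215 / 1.42973 = 2248.68 ≈ 2249

2249


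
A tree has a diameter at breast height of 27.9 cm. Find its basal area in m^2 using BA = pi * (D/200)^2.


D/200 = 27.9/200 = 0.1395 m
(D/200)^2 = 0.1395^2 = 0.01946025
BA = 3.141593 * 0.01946025 = 0.0611362 ≈ 0.0611 m^2

0.0611 m^2


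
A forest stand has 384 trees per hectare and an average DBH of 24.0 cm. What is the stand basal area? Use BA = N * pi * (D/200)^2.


(D/200)^2 = (24.0/200)^2 = 0.12^2 = 0.0144
Individual BA = 3.141593 * 0.0144 = 0.0452389 m^2
Stand BA = 384 * 0.0452389 = 17.3717 ≈ 17.37 m^2/ha

17.37 m^2/ha


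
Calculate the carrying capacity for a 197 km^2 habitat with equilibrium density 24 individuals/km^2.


K = 24 * 197 = 4728 individuals

4728 individuals


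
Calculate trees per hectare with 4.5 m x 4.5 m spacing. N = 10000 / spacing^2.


N = 10000 / 4.5^2 = 10000 / 20.25 = 493.827 ≈ 494 trees/ha

494 trees/ha


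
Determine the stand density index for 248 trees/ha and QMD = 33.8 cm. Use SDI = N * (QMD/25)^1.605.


QMD/25 = 33.8/25 = 1.352
(1.352)^1.605 = exp(1.605 * ln(1.352)) = exp(1.605 * 0.301585) = exp(0.484044) = 1.62262
SDI = 248 * 1.62262 = 402.410 ≈ 402

402


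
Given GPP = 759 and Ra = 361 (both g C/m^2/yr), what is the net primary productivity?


NPP = GPP - Ra = 759 - 361 = 398 g C/m^2/yr

398 g C/m^2/yr


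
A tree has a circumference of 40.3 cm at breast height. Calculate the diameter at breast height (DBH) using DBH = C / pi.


DBH = C / pi = 40.3 / 3.141593 = 12.8279 ≈ 12.83 cm

12.83 cm


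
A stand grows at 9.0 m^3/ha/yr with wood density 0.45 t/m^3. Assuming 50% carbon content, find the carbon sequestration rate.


C = 9.0 * 0.45 * 0.5 = 2.025 ≈ 2.03 t C/ha/yr

2.03 t C/ha/yr


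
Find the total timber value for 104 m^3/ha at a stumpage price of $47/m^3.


Value = 104 * 47 = $4888/ha

$4888/ha


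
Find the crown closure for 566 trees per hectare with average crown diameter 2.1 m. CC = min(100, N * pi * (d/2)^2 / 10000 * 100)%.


(d/2)^2 = (2.1/2)^2 = 1.05^2 = 1.1025
Crown area = 3.141593 * 1.1025 = 3.46361 m^2
N * area / 10000 * 100 = 566 * 3.46361 / 10000 * 100 = 19.6040
CC = min(100, 19.6040) = 19.6040 ≈ 19.6%

19.6%


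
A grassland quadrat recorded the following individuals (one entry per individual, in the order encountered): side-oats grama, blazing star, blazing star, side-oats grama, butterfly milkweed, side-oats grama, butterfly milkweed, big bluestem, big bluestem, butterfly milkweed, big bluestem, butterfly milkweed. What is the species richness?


Total individuals logged = 12
Distinct species (count of individuals): side-oats grama (3), blazing star (2), butterfly milkweed (4), big bluestem (3)
Species richness = number of distinct species = 4

4


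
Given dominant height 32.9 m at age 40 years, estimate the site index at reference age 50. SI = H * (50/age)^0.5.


50/40 = 1.25000
(1.25000)^0.5 = 1.11803
SI = 32.9 * 1.11803 = 36.7832 ≈ 36.8 m

36.8 m


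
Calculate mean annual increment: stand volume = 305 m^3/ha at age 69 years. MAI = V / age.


MAI = 305 / 69 = 4.4203 ≈ 4.42 m^3/ha/yr

4.42 m^3/ha/yr


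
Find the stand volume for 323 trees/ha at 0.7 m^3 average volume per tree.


V_stand = 323 * 0.7 = 226.1 m^3/ha

226.1 m^3/ha


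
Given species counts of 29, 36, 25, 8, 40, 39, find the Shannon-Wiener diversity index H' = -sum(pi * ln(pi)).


Total N = 29 + 36 + 25 + 8 + 40 + 39 = 177
Per-species terms:
  p = 29/177 = 0.163842; ln(p) = -1.808853; p*ln(p) = 0.163842 * (-1.808853) = -0.296366
  p = 36/177 = 0.203390; ln(p) = -1.592630; p*ln(p) = 0.203390 * (-1.592630) = -0.323925
  p = 25/177 = 0.141243; ln(p) = -1.957273; p*ln(p) = 0.141243 * (-1.957273) = -0.276451
  p = 8/177 = 0.045198; ln(p) = -3.096702; p*ln(p) = 0.045198 * (-3.096702) = -0.139965
  p = 40/177 = 0.225989; ln(p) = -1.487269; p*ln(p) = 0.225989 * (-1.487269) = -0.336106
  p = 39/177 = 0.220339; ln(p) = -1.512588; p*ln(p) = 0.220339 * (-1.512588) = -0.333282
sum(p*ln(p)) = (-0.296366) + (-0.323925) + (-0.276451) + (-0.139965) + (-0.336106) + (-0.333282) = -1.706095
H' = -(-1.706095) = 1.706095 ≈ 1.7061

1.7061


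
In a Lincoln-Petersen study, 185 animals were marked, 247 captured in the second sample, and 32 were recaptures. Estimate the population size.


N = M * C / R = 185 * 247 / 32 = 45695 / 32 = 1427.97 ≈ 1428

1428 individuals


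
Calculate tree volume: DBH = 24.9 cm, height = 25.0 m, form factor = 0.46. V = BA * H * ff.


(D/200)^2 = (24.9/200)^2 = 0.1245^2 = 0.01550025
BA = 3.141593 * 0.01550025 = 0.0486955 m^2
V = 0.0486955 * 25.0 * 0.46 = 0.559998 ≈ 0.560 m^3

0.560 m^3


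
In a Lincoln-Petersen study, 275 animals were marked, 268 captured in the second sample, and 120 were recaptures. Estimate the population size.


N = M * C / R = 275 * 268 / 120 = 73700 / 120 = 614.17 ≈ 614

614 individuals


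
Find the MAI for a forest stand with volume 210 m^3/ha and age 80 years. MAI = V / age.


MAI = 210 / 80 = 2.6250 ≈ 2.63 m^3/ha/yr

2.63 m^3/ha/yr


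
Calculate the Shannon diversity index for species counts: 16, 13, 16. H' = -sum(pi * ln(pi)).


Total N = 16 + 13 + 16 = 45
Per-species terms:
  p = 16/45 = 0.355556; ln(p) = -1.034073; p*ln(p) = 0.355556 * (-1.034073) = -0.367671
  p = 13/45 = 0.288889; ln(p) = -1.241713; p*ln(p) = 0.288889 * (-1.241713) = -0.358717
  p = 16/45 = 0.355556; ln(p) = -1.034073; p*ln(p) = 0.355556 * (-1.034073) = -0.367671
sum(p*ln(p)) = (-0.367671) + (-0.358717) + (-0.367671) = -1.094059
H' = -(-1.094059) = 1.094059 ≈ 1.0941

1.0941


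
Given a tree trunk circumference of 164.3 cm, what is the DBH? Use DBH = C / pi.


DBH = C / pi = 164.3 / 3.141593 = 52.2983 ≈ 52.30 cm

52.30 cm


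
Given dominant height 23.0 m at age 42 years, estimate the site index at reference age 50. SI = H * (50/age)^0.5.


50/42 = 1.19048
(1.19048)^0.5 = 1.09109
SI = 23.0 * 1.09109 = 25.0951 ≈ 25.1 m

25.1 m


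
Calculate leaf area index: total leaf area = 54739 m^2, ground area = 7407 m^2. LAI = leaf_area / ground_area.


LAI = 54739 / 7407 = 7.3902 ≈ 7.39

7.39


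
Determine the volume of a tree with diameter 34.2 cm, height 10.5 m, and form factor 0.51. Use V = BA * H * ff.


(D/200)^2 = (34.2/200)^2 = 0.171^2 = 0.029241
BA = 3.141593 * 0.029241 = 0.0918633 m^2
V = 0.0918633 * 10.5 * 0.51 = 0.491928 ≈ 0.492 m^3

0.492 m^3


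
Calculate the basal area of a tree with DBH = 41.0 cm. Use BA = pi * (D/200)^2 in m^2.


D/200 = 41.0/200 = 0.205 m
(D/200)^2 = 0.205^2 = 0.042025
BA = 3.141593 * 0.042025 = 0.132025 ≈ 0.1320 m^2

0.1320 m^2


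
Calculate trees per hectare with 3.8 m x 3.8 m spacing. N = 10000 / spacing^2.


N = 10000 / 3.8^2 = 10000 / 14.44 = 692.521 ≈ 693 trees/ha

693 trees/ha


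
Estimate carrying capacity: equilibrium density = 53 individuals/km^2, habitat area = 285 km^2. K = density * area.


K = 53 * 285 = 15105 individuals

15105 individuals


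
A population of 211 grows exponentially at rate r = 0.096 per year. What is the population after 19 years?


r*t = 0.096 * 19 = 1.824
exp(1.824) = 6.19660
N = 211 * 6.19660 = 1307.48 ≈ 1307

1307


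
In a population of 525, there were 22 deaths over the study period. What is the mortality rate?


Mortality rate = 22 / 525 = 0.041905 ≈ 0.0419

0.0419


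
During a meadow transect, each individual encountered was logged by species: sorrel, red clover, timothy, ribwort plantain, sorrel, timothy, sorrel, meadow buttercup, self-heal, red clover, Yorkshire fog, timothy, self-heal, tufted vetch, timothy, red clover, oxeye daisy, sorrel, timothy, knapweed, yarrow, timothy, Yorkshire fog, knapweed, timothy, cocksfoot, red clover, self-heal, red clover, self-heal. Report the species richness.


Total individuals logged = 30
Distinct species (count of individuals): sorrel (4), red clover (5), timothy (7), ribwort plantain (1), meadow buttercup (1), self-heal (4), Yorkshire fog (2), tufted vetch (1), oxeye daisy (1), knapweed (2), yarrow (1), cocksfoot (1)
Species richness = number of distinct species = 12

12


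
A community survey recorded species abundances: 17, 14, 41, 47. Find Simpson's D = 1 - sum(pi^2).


Total N = 17 + 14 + 41 + 47 = 119
Per-species terms:
  p = 17/119 = 0.142857; p^2 = 0.142857^2 = 0.020408
  p = 14/119 = 0.117647; p^2 = 0.117647^2 = 0.013841
  p = 41/119 = 0.344538; p^2 = 0.344538^2 = 0.118706
  p = 47/119 = 0.394958; p^2 = 0.394958^2 = 0.155992
sum(p^2) = 0.020408 + 0.013841 + 0.118706 + 0.155992 = 0.308947
D = 1 - 0.308947 = 0.691053 ≈ 0.6911

0.6911


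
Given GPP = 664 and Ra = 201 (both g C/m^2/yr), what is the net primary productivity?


NPP = GPP - Ra = 664 - 201 = 463 g C/m^2/yr

463 g C/m^2/yr


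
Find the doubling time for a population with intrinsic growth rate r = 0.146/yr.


td = ln(2) / 0.146 = 0.693147 / 0.146 = 4.74758 ≈ 4.7 years

4.7 years


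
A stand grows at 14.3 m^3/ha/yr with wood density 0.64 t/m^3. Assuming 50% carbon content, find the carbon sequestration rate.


C = 14.3 * 0.64 * 0.5 = 4.576 ≈ 4.58 t C/ha/yr

4.58 t C/ha/yr


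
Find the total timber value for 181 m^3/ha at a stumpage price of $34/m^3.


Value = 181 * 34 = $6154/ha

$6154/ha


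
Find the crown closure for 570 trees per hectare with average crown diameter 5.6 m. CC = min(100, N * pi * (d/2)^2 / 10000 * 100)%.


(d/2)^2 = (5.6/2)^2 = 2.8^2 = 7.84
Crown area = 3.141593 * 7.84 = 24.6301 m^2
N * area / 10000 * 100 = 570 * 24.6301 / 10000 * 100 = 140.392
CC = min(100, 140.392) = 100%

100%


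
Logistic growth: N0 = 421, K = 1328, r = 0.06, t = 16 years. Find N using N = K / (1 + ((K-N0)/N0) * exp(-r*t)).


(K - N0)/N0 = (1328 - 421)/421 = 907/421 = 2.15439
r*t = 0.06 * 16 = 0.96; exp(-0.96) = 0.382893
2.15439 * 0.382893 = 0.824901
1 + 0.824901 = 1.82490
N = 1328 / 1.82490 = 727.711 ≈ 728

728


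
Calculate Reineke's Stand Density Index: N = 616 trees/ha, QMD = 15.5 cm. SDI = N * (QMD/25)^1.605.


QMD/25 = 15.5/25 = 0.62
(0.62)^1.605 = exp(1.605 * ln(0.62)) = exp(1.605 * (-0.478036)) = exp(-0.767248) = 0.464289
SDI = 616 * 0.464289 = 286.002 ≈ 286

286


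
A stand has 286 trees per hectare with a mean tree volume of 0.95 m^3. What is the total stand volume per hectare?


V_stand = 286 * 0.95 = 271.7 m^3/ha

271.7 m^3/ha


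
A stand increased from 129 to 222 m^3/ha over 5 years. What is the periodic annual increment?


PAI = (V2 - V1) / period = (222 - 129) / 5 = 93 / 5 = 18.60 m^3/ha/yr

18.60 m^3/ha/yr


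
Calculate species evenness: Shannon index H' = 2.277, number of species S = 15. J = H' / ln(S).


ln(15) = 2.70805
J = H' / ln(S) = 2.277 / 2.70805 = 0.840826 ≈ 0.8408

0.8408


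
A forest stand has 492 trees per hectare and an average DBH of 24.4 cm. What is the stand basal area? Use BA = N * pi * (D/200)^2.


(D/200)^2 = (24.4/200)^2 = 0.122^2 = 0.014884
Individual BA = 3.141593 * 0.014884 = 0.0467595 m^2
Stand BA = 492 * 0.0467595 = 23.0057 ≈ 23.01 m^2/ha

23.01 m^2/ha


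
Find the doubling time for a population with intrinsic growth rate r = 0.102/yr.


td = ln(2) / 0.102 = 0.693147 / 0.102 = 6.79556 ≈ 6.8 years

6.8 years


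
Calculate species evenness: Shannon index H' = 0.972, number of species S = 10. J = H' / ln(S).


ln(10) = 2.30259
J = H' / ln(S) = 0.972 / 2.30259 = 0.422133 ≈ 0.4221

0.4221


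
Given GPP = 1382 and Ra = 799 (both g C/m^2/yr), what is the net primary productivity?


NPP = GPP - Ra = 1382 - 799 = 583 g C/m^2/yr

583 g C/m^2/yr


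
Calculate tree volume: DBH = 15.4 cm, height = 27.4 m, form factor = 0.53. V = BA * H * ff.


(D/200)^2 = (15.4/200)^2 = 0.077^2 = 0.005929
BA = 3.141593 * 0.005929 = 0.0186265 m^2
V = 0.0186265 * 27.4 * 0.53 = 0.270494 ≈ 0.270 m^3

0.270 m^3


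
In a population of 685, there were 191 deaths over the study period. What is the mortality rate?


Mortality rate = 191 / 685 = 0.278832 ≈ 0.2788

0.2788


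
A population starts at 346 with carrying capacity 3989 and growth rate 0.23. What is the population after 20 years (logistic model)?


(K - N0)/N0 = (3989 - 346)/346 = 3643/346 = 10.5289
r*t = 0.23 * 20 = 4.6; exp(-4.6) = 0.0100518
10.5289 * 0.0100518 = 0.105834
1 + 0.105834 = 1.10583
N = 3989 / 1.10583 = 3607.25 ≈ 3607

3607


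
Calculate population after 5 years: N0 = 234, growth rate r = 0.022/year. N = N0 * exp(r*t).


r*t = 0.022 * 5 = 0.11
exp(0.11) = 1.11628
N = 234 * 1.11628 = 261.210 ≈ 261

261


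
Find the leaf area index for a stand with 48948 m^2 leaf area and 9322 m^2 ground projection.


LAI = 48948 / 9322 = 5.2508 ≈ 5.25

5.25


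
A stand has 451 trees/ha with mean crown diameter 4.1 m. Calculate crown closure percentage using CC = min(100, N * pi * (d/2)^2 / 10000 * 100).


(d/2)^2 = (4.1/2)^2 = 2.05^2 = 4.2025
Crown area = 3.141593 * 4.2025 = 13.2025 m^2
N * area / 10000 * 100 = 451 * 13.2025 / 10000 * 100 = 59.5433
CC = min(100, 59.5433) = 59.5433 ≈ 59.5%

59.5%


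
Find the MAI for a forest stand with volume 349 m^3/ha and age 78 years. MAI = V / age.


MAI = 349 / 78 = 4.4744 ≈ 4.47 m^3/ha/yr

4.47 m^3/ha/yr


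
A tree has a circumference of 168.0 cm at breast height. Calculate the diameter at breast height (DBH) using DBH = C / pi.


DBH = C / pi = 168.0 / 3.141593 = 53.4761 ≈ 53.48 cm

53.48 cm


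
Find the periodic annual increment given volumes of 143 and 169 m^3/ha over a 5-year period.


PAI = (V2 - V1) / period = (169 - 143) / 5 = 26 / 5 = 5.20 m^3/ha/yr

5.20 m^3/ha/yr


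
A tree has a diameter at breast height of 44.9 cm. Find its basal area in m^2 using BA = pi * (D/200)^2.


D/200 = 44.9/200 = 0.2245 m
(D/200)^2 = 0.2245^2 = 0.05040025
BA = 3.141593 * 0.05040025 = 0.158337 ≈ 0.1583 m^2

0.1583 m^2


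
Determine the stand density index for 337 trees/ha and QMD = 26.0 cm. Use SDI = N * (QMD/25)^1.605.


QMD/25 = 26.0/25 = 1.04
(1.04)^1.605 = exp(1.605 * ln(1.04)) = exp(1.605 * 0.0392207) = exp(0.0629492) = 1.06497
SDI = 337 * 1.06497 = 358.895 ≈ 359

359


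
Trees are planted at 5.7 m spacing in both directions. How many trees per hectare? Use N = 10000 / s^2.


N = 10000 / 5.7^2 = 10000 / 32.49 = 307.787 ≈ 308 trees/ha

308 trees/ha


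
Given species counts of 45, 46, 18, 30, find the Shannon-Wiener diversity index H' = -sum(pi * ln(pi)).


Total N = 45 + 46 + 18 + 30 = 139
Per-species terms:
  p = 45/139 = 0.323741; ln(p) = -1.127811; p*ln(p) = 0.323741 * (-1.127811) = -0.365119
  p = 46/139 = 0.330935; ln(p) = -1.105833; p*ln(p) = 0.330935 * (-1.105833) = -0.365959
  p = 18/139 = 0.129496; ln(p) = -2.044105; p*ln(p) = 0.129496 * (-2.044105) = -0.264703
  p = 30/139 = 0.215827; ln(p) = -1.533278; p*ln(p) = 0.215827 * (-1.533278) = -0.330923
sum(p*ln(p)) = (-0.365119) + (-0.365959) + (-0.264703) + (-0.330923) = -1.326704
H' = -(-1.326704) = 1.326704 ≈ 1.3267

1.3267


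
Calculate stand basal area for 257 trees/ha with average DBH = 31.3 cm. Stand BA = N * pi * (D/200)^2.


(D/200)^2 = (31.3/200)^2 = 0.1565^2 = 0.02449225
Individual BA = 3.141593 * 0.02449225 = 0.0769447 m^2
Stand BA = 257 * 0.0769447 = 19.7748 ≈ 19.77 m^2/ha

19.77 m^2/ha


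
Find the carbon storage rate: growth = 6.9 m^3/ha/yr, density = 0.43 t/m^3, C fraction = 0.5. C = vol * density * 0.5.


C = 6.9 * 0.43 * 0.5 = 1.4835 ≈ 1.48 t C/ha/yr

1.48 t C/ha/yr


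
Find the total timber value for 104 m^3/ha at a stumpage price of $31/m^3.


Value = 104 * 31 = $3224/ha

$3224/ha


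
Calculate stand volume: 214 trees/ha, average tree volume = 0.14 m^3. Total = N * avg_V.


V_stand = 214 * 0.14 = 29.96 ≈ 30.0 m^3/ha

30.0 m^3/ha


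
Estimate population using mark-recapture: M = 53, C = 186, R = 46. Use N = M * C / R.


N = M * C / R = 53 * 186 / 46 = 9858 / 46 = 214.30 ≈ 214

214 individuals


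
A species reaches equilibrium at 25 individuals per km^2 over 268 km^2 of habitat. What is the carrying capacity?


K = 25 * 268 = 6700 individuals

6700 individuals


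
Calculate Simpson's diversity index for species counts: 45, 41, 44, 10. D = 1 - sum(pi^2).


Total N = 45 + 41 + 44 + 10 = 140
Per-species terms:
  p = 45/140 = 0.321429; p^2 = 0.321429^2 = 0.103317
  p = 41/140 = 0.292857; p^2 = 0.292857^2 = 0.085765
  p = 44/140 = 0.314286; p^2 = 0.314286^2 = 0.098776
  p = 10/140 = 0.071429; p^2 = 0.071429^2 = 0.005102
sum(p^2) = 0.103317 + 0.085765 + 0.098776 + 0.005102 = 0.292960
D = 1 - 0.292960 = 0.707040 ≈ 0.7070

0.7070


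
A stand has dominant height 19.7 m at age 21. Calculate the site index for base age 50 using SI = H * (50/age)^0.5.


50/21 = 2.38095
(2.38095)^0.5 = 1.54303
SI = 19.7 * 1.54303 = 30.3977 ≈ 30.4 m

30.4 m


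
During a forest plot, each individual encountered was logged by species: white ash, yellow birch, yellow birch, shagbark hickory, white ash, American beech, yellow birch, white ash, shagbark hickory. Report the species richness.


Total individuals logged = 9
Distinct species (count of individuals): white ash (3), yellow birch (3), shagbark hickory (2), American beech (1)
Species richness = number of distinct species = 4

4


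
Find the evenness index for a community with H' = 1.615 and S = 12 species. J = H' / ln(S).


ln(12) = 2.48491
J = H' / ln(S) = 1.615 / 2.48491 = 0.649923 ≈ 0.6499

0.6499


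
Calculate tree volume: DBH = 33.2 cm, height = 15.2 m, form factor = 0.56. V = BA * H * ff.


(D/200)^2 = (33.2/200)^2 = 0.166^2 = 0.027556
BA = 3.141593 * 0.027556 = 0.0865697 m^2
V = 0.0865697 * 15.2 * 0.56 = 0.736881 ≈ 0.737 m^3

0.737 m^3


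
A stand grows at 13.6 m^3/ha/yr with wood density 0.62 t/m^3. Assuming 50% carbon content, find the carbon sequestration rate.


C = 13.6 * 0.62 * 0.5 = 4.216 ≈ 4.22 t C/ha/yr

4.22 t C/ha/yr


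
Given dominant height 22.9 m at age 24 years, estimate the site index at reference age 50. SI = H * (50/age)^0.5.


50/24 = 2.08333
(2.08333)^0.5 = 1.44337
SI = 22.9 * 1.44337 = 33.0532 ≈ 33.1 m

33.1 m


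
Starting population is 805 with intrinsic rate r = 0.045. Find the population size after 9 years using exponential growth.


r*t = 0.045 * 9 = 0.405
exp(0.405) = 1.49930
N = 805 * 1.49930 = 1206.94 ≈ 1207

1207


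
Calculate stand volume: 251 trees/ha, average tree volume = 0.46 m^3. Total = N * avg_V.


V_stand = 251 * 0.46 = 115.46 ≈ 115.5 m^3/ha

115.5 m^3/ha


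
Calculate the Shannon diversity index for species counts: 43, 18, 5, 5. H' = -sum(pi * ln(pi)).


Total N = 43 + 18 + 5 + 5 = 71
Per-species terms:
  p = 43/71 = 0.605634; ln(p) = -0.501479; p*ln(p) = 0.605634 * (-0.501479) = -0.303713
  p = 18/71 = 0.253521; ln(p) = -1.372309; p*ln(p) = 0.253521 * (-1.372309) = -0.347909
  p = 5/71 = 0.070423; ln(p) = -2.653235; p*ln(p) = 0.070423 * (-2.653235) = -0.186849
  p = 5/71 = 0.070423; ln(p) = -2.653235; p*ln(p) = 0.070423 * (-2.653235) = -0.186849
sum(p*ln(p)) = (-0.303713) + (-0.347909) + (-0.186849) + (-0.186849) = -1.025320
H' = -(-1.025320) = 1.025320 ≈ 1.0253

1.0253


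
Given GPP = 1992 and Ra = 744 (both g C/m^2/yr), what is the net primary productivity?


NPP = GPP - Ra = 1992 - 744 = 1248 g C/m^2/yr

1248 g C/m^2/yr


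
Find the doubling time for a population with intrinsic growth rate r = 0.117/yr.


td = ln(2) / 0.117 = 0.693147 / 0.117 = 5.92433 ≈ 5.9 years

5.9 years


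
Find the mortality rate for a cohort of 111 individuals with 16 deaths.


Mortality rate = 16 / 111 = 0.144144 ≈ 0.1441

0.1441


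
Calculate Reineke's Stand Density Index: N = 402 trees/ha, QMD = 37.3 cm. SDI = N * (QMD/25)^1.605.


QMD/25 = 37.3/25 = 1.492
(1.492)^1.605 = exp(1.605 * ln(1.492)) = exp(1.605 * 0.400118) = exp(0.642189) = 1.90064
SDI = 402 * 1.90064 = 764.057 ≈ 764

764


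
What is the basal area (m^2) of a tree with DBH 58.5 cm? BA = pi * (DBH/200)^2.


D/200 = 58.5/200 = 0.2925 m
(D/200)^2 = 0.2925^2 = 0.08555625
BA = 3.141593 * 0.08555625 = 0.268783 ≈ 0.2688 m^2

0.2688 m^2


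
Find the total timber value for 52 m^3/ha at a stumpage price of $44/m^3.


Value = 52 * 44 = $2288/ha

$2288/ha


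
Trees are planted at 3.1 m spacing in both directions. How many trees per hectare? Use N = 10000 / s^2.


N = 10000 / 3.1^2 = 10000 / 9.61 = 1040.58 ≈ 1041 trees/ha

1041 trees/ha


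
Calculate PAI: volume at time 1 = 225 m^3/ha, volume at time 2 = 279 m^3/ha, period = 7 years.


PAI = (V2 - V1) / period = (279 - 225) / 7 = 54 / 7 = 7.7143 ≈ 7.71 m^3/ha/yr

7.71 m^3/ha/yr


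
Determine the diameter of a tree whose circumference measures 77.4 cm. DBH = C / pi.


DBH = C / pi = 77.4 / 3.141593 = 24.6372 ≈ 24.64 cm

24.64 cm


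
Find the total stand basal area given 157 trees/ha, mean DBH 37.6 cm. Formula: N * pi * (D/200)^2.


(D/200)^2 = (37.6/200)^2 = 0.188^2 = 0.035344
Individual BA = 3.141593 * 0.035344 = 0.111036 m^2
Stand BA = 157 * 0.111036 = 17.4327 ≈ 17.43 m^2/ha

17.43 m^2/ha


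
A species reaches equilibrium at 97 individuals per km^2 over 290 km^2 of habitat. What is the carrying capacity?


K = 97 * 290 = 28130 individuals

28130 individuals


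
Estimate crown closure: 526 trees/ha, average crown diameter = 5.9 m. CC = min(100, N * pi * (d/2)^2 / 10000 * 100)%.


(d/2)^2 = (5.9/2)^2 = 2.95^2 = 8.7025
Crown area = 3.141593 * 8.7025 = 27.3397 m^2
N * area / 10000 * 100 = 526 * 27.3397 / 10000 * 100 = 143.807
CC = min(100, 143.807) = 100%

100%


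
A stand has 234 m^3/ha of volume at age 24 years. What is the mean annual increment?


MAI = 234 / 24 = 9.75 m^3/ha/yr

9.75 m^3/ha/yr


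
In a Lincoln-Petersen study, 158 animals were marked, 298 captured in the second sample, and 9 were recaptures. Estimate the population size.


N = M * C / R = 158 * 298 / 9 = 47084 / 9 = 5231.56 ≈ 5232

5232 individuals


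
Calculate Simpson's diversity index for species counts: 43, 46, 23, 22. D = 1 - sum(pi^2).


Total N = 43 + 46 + 23 + 22 = 134
Per-species terms:
  p = 43/134 = 0.320896; p^2 = 0.320896^2 = 0.102974
  p = 46/134 = 0.343284; p^2 = 0.343284^2 = 0.117844
  p = 23/134 = 0.171642; p^2 = 0.171642^2 = 0.029461
  p = 22/134 = 0.164179; p^2 = 0.164179^2 = 0.026955
sum(p^2) = 0.102974 + 0.117844 + 0.029461 + 0.026955 = 0.277234
D = 1 - 0.277234 = 0.722766 ≈ 0.7228

0.7228


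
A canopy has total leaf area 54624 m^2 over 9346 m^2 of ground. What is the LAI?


LAI = 54624 / 9346 = 5.8446 ≈ 5.84

5.84


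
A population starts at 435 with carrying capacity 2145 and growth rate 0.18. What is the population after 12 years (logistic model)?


(K - N0)/N0 = (2145 - 435)/435 = 1710/435 = 3.93103
r*t = 0.18 * 12 = 2.16; exp(-2.16) = 0.115325
3.93103 * 0.115325 = 0.453346
1 + 0.453346 = 1.45335
N = 2145 / 1.45335 = 1475.90 ≈ 1476

1476


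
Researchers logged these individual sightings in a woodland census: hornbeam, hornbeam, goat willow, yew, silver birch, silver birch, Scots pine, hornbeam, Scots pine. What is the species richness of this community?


Total individuals logged = 9
Distinct species (count of individuals): hornbeam (3), goat willow (1), yew (1), silver birch (2), Scots pine (2)
Species richness = number of distinct species = 5

5


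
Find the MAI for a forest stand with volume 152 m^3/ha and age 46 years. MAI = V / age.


MAI = 152 / 46 = 3.3043 ≈ 3.30 m^3/ha/yr

3.30 m^3/ha/yr


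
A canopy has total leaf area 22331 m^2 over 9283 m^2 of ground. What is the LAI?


LAI = 22331 / 9283 = 2.4056 ≈ 2.41

2.41


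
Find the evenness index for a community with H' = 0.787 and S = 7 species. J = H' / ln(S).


ln(7) = 1.94591
J = H' / ln(S) = 0.787 / 1.94591 = 0.404438 ≈ 0.4044

0.4044


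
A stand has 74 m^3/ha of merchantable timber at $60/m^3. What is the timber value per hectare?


Value = 74 * 60 = $4440/ha

$4440/ha


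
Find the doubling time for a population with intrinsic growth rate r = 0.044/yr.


td = ln(2) / 0.044 = 0.693147 / 0.044 = 15.7533 ≈ 15.8 years

15.8 years


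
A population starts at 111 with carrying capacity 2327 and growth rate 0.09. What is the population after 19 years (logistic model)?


(K - N0)/N0 = (2327 - 111)/111 = 2216/111 = 19.9640
r*t = 0.09 * 19 = 1.71; exp(-1.71) = 0.180866
19.9640 * 0.180866 = 3.61081
1 + 3.61081 = 4.61081
N = 2327 / 4.61081 = 504.684 ≈ 505

505


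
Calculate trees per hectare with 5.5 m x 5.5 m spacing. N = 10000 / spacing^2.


N = 10000 / 5.5^2 = 10000 / 30.25 = 330.579 ≈ 331 trees/ha

331 trees/ha


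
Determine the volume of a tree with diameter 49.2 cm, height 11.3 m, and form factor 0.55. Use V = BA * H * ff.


(D/200)^2 = (49.2/200)^2 = 0.246^2 = 0.060516
BA = 3.141593 * 0.060516 = 0.190117 m^2
V = 0.190117 * 11.3 * 0.55 = 1.18158 ≈ 1.182 m^3

1.182 m^3


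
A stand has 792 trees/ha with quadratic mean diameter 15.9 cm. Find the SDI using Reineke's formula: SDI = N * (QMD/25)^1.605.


QMD/25 = 15.9/25 = 0.636
(0.636)^1.605 = exp(1.605 * ln(0.636)) = exp(1.605 * (-0.452557)) = exp(-0.726354) = 0.483669
SDI = 792 * 0.483669 = 383.066 ≈ 383

383


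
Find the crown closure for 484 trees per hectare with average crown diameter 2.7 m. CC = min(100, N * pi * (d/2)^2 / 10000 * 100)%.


(d/2)^2 = (2.7/2)^2 = 1.35^2 = 1.8225
Crown area = 3.141593 * 1.8225 = 5.72555 m^2
N * area / 10000 * 100 = 484 * 5.72555 / 10000 * 100 = 27.7117
CC = min(100, 27.7117) = 27.7117 ≈ 27.7%

27.7%


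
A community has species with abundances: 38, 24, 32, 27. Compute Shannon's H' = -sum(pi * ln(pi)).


Total N = 38 + 24 + 32 + 27 = 121
Per-species terms:
  p = 38/121 = 0.314050; ln(p) = -1.158203; p*ln(p) = 0.314050 * (-1.158203) = -0.363734
  p = 24/121 = 0.198347; ln(p) = -1.617737; p*ln(p) = 0.198347 * (-1.617737) = -0.320873
  p = 32/121 = 0.264463; ln(p) = -1.330054; p*ln(p) = 0.264463 * (-1.330054) = -0.351750
  p = 27/121 = 0.223140; ln(p) = -1.499956; p*ln(p) = 0.223140 * (-1.499956) = -0.334700
sum(p*ln(p)) = (-0.363734) + (-0.320873) + (-0.351750) + (-0.334700) = -1.371057
H' = -(-1.371057) = 1.371057 ≈ 1.3711

1.3711


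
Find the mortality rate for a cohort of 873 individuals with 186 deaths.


Mortality rate = 186 / 873 = 0.213058 ≈ 0.2131

0.2131


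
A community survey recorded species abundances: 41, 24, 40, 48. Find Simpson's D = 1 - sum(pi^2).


Total N = 41 + 24 + 40 + 48 = 153
Per-species terms:
  p = 41/153 = 0.267974; p^2 = 0.267974^2 = 0.071810
  p = 24/153 = 0.156863; p^2 = 0.156863^2 = 0.024606
  p = 40/153 = 0.261438; p^2 = 0.261438^2 = 0.068350
  p = 48/153 = 0.313725; p^2 = 0.313725^2 = 0.098423
sum(p^2) = 0.071810 + 0.024606 + 0.068350 + 0.098423 = 0.263189
D = 1 - 0.263189 = 0.736811 ≈ 0.7368

0.7368


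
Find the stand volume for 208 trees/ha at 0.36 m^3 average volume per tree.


V_stand = 208 * 0.36 = 74.88 ≈ 74.9 m^3/ha

74.9 m^3/ha


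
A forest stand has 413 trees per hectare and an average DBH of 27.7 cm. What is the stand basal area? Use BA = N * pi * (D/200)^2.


(D/200)^2 = (27.7/200)^2 = 0.1385^2 = 0.01918225
Individual BA = 3.141593 * 0.01918225 = 0.0602628 m^2
Stand BA = 413 * 0.0602628 = 24.8885 ≈ 24.89 m^2/ha

24.89 m^2/ha


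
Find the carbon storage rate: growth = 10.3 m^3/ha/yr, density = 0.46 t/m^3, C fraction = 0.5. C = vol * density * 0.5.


C = 10.3 * 0.46 * 0.5 = 2.369 ≈ 2.37 t C/ha/yr

2.37 t C/ha/yr


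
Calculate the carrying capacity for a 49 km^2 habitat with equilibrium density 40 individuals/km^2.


K = 40 * 49 = 1960 individuals

1960 individuals


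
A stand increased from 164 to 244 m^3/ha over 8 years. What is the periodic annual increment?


PAI = (V2 - V1) / period = (244 - 164) / 8 = 80 / 8 = 10.00 m^3/ha/yr

10.00 m^3/ha/yr


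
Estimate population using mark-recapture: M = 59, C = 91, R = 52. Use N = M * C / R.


N = M * C / R = 59 * 91 / 52 = 5369 / 52 = 103.25 ≈ 103

103 individuals


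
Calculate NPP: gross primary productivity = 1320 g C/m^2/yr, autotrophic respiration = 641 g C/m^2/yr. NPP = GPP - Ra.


NPP = GPP - Ra = 1320 - 641 = 679 g C/m^2/yr

679 g C/m^2/yr


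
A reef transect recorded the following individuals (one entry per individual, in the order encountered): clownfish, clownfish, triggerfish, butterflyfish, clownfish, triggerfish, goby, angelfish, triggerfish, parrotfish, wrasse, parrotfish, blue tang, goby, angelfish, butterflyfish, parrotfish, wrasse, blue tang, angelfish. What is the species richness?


Total individuals logged = 20
Distinct species (count of individuals): clownfish (3), triggerfish (3), butterflyfish (2), goby (2), angelfish (3), parrotfish (3), wrasse (2), blue tang (2)
Species richness = number of distinct species = 8

8


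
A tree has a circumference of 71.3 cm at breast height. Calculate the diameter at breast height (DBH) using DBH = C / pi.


DBH = C / pi = 71.3 / 3.141593 = 22.6955 ≈ 22.70 cm

22.70 cm


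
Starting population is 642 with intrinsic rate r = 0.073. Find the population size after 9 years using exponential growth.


r*t = 0.073 * 9 = 0.657
exp(0.657) = 1.92900
N = 642 * 1.92900 = 1238.42 ≈ 1238

1238


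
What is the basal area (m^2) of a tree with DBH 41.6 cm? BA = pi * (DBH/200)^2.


D/200 = 41.6/200 = 0.208 m
(D/200)^2 = 0.208^2 = 0.043264
BA = 3.141593 * 0.043264 = 0.135918 ≈ 0.1359 m^2

0.1359 m^2


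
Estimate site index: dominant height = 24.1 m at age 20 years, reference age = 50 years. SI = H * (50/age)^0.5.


50/20 = 2.50000
(2.50000)^0.5 = 1.58114
SI = 24.1 * 1.58114 = 38.1055 ≈ 38.1 m

38.1 m


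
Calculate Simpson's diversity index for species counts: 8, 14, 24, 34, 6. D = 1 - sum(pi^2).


Total N = 8 + 14 + 24 + 34 + 6 = 86
Per-species terms:
  p = 8/86 = 0.093023; p^2 = 0.093023^2 = 0.008653
  p = 14/86 = 0.162791; p^2 = 0.162791^2 = 0.026501
  p = 24/86 = 0.279070; p^2 = 0.279070^2 = 0.077880
  p = 34/86 = 0.395349; p^2 = 0.395349^2 = 0.156301
  p = 6/86 = 0.069767; p^2 = 0.069767^2 = 0.004867
sum(p^2) = 0.008653 + 0.026501 + 0.077880 + 0.156301 + 0.004867 = 0.274202
D = 1 - 0.274202 = 0.725798 ≈ 0.7258

0.7258
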